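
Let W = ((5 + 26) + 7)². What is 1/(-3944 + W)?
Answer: -1/2500 ≈ -0.00040000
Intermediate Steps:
W = 1444 (W = (31 + 7)² = 38² = 1444)
1/(-3944 + W) = 1/(-3944 + 1444) = 1/(-2500) = -1/2500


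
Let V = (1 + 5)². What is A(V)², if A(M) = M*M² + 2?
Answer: 2176968964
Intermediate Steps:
V = 36 (V = 6² = 36)
A(M) = 2 + M³ (A(M) = M³ + 2 = 2 + M³)
A(V)² = (2 + 36³)² = (2 + 46656)² = 46658² = 2176968964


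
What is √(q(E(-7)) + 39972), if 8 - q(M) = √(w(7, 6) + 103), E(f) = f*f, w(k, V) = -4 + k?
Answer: √(39980 - √106) ≈ 199.92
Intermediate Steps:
E(f) = f²
q(M) = 8 - √106 (q(M) = 8 - √((-4 + 7) + 103) = 8 - √(3 + 103) = 8 - √106)
√(q(E(-7)) + 39972) = √((8 - √106) + 39972) = √(39980 - √106)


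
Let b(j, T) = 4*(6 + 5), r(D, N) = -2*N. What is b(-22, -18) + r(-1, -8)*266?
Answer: 4300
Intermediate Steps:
b(j, T) = 44 (b(j, T) = 4*11 = 44)
b(-22, -18) + r(-1, -8)*266 = 44 - 2*(-8)*266 = 44 + 16*266 = 44 + 4256 = 4300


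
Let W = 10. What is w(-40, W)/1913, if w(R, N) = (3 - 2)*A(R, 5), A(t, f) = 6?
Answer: 6/1913 ≈ 0.0031364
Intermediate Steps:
w(R, N) = 6 (w(R, N) = (3 - 2)*6 = 1*6 = 6)
w(-40, W)/1913 = 6/1913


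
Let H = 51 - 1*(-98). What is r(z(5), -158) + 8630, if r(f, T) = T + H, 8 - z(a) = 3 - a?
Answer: 8621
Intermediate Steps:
z(a) = 5 + a (z(a) = 8 - (3 - a) = 8 + (-3 + a) = 5 + a)
H = 149 (H = 51 + 98 = 149)
r(f, T) = 149 + T (r(f, T) = T + 149 = 149 + T)
r(z(5), -158) + 8630 = (149 - 158) + 8630 = -9 + 8630 = 8621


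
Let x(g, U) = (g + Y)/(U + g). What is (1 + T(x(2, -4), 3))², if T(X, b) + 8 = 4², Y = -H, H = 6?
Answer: 81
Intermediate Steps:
Y = -6 (Y = -1*6 = -6)
x(g, U) = (-6 + g)/(U + g) (x(g, U) = (g - 6)/(U + g) = (-6 + g)/(U + g))
T(X, b) = 8 (T(X, b) = -8 + 4² = -8 + 16 = 8)
(1 + T(x(2, -4), 3))² = (1 + 8)² = 9² = 81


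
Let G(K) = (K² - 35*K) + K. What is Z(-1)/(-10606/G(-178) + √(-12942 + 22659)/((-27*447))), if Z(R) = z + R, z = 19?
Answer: -87446276076120264/1364261611266547 + 25779487117536*√9717/1364261611266547 ≈ -62.235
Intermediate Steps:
G(K) = K² - 34*K
Z(R) = 19 + R
Z(-1)/(-10606/G(-178) + √(-12942 + 22659)/((-27*447))) = (19 - 1)/(-10606*(-1/(178*(-34 - 178))) + √(-12942 + 22659)/((-27*447))) = 18/(-10606/((-178*(-212))) + √9717/(-12069)) = 18/(-10606/37736 + √9717*(-1/12069)) = 18/(-10606*1/37736 - √9717/12069) = 18/(-5303/18868 - √9717/12069)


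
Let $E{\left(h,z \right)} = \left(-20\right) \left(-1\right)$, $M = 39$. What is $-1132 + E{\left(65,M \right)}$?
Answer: $-1112$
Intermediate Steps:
$E{\left(h,z \right)} = 20$
$-1132 + E{\left(65,M \right)} = -1132 + 20 = -1112$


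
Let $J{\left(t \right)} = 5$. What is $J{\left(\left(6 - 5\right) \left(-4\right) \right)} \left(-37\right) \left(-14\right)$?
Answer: $2590$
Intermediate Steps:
$J{\left(\left(6 - 5\right) \left(-4\right) \right)} \left(-37\right) \left(-14\right) = 5 \left(-37\right) \left(-14\right) = \left(-185\right) \left(-14\right) = 2590$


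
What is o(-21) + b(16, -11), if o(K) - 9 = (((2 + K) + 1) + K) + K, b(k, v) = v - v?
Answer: -51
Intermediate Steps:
b(k, v) = 0
o(K) = 12 + 3*K (o(K) = 9 + ((((2 + K) + 1) + K) + K) = 9 + (((3 + K) + K) + K) = 9 + ((3 + 2*K) + K) = 9 + (3 + 3*K) = 12 + 3*K)
o(-21) + b(16, -11) = (12 + 3*(-21)) + 0 = (12 - 63) + 0 = -51 + 0 = -51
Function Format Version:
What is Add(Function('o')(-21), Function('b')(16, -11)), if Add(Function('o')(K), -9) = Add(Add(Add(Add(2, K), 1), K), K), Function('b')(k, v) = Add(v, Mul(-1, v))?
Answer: -51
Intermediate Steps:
Function('b')(k, v) = 0
Function('o')(K) = Add(12, Mul(3, K)) (Function('o')(K) = Add(9, Add(Add(Add(Add(2, K), 1), K), K)) = Add(9, Add(Add(Add(3, K), K), K)) = Add(9, Add(Add(3, Mul(2, K)), K)) = Add(9, Add(3, Mul(3, K))) = Add(12, Mul(3, K)))
Add(Function('o')(-21), Function('b')(16, -11)) = Add(Add(12, Mul(3, -21)), 0) = Add(Add(12, -63), 0) = Add(-51, 0) = -51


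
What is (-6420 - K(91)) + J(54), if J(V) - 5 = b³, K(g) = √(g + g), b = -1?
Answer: -6416 - √182 ≈ -6429.5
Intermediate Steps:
K(g) = √2*√g (K(g) = √(2*g) = √2*√g)
J(V) = 4 (J(V) = 5 + (-1)³ = 5 - 1 = 4)
(-6420 - K(91)) + J(54) = (-6420 - √2*√91) + 4 = (-6420 - √182) + 4 = -6416 - √182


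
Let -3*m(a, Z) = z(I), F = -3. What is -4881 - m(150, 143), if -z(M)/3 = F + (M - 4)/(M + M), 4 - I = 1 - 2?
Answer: -48781/10 ≈ -4878.1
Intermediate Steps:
I = 5 (I = 4 - (1 - 2) = 4 - 1*(-1) = 4 + 1 = 5)
z(M) = 9 - 3*(-4 + M)/(2*M) (z(M) = -3*(-3 + (M - 4)/(M + M)) = -3*(-3 + (-4 + M)/((2*M))) = -3*(-3 + (-4 + M)*(1/(2*M))) = -3*(-3 + (-4 + M)/(2*M)) = 9 - 3*(-4 + M)/(2*M))
m(a, Z) = -29/10 (m(a, Z) = -(15/2 + 6/5)/3 = -⅓*87/10 = -29/10)
-4881 - m(150, 143) = -4881 - 1*(-29/10) = -4881 + 29/10 = -48781/10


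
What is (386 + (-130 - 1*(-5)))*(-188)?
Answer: -49068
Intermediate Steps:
(386 + (-130 - 1*(-5)))*(-188) = (386 + (-130 + 5))*(-188) = (386 - 125)*(-188) = 261*(-188) = -49068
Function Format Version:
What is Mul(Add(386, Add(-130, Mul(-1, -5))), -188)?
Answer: -49068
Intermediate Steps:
Mul(Add(386, Add(-130, Mul(-1, -5))), -188) = Mul(Add(386, Add(-130, 5)), -188) = Mul(Add(386, -125), -188) = Mul(261, -188) = -49068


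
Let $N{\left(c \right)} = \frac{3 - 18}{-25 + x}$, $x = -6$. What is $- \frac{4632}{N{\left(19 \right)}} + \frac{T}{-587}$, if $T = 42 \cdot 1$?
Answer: $- \frac{28096378}{2935} \approx -9572.9$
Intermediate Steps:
$T = 42$
$N{\left(c \right)} = \frac{15}{31}$ ($N{\left(c \right)} = \frac{3 - 18}{-25 - 6} = - \frac{15}{-31} = \left(-15\right) \left(- \frac{1}{31}\right) = \frac{15}{31}$)
$- \frac{4632}{N{\left(19 \right)}} + \frac{T}{-587} = - \frac{4632}{\frac{15}{31}} + \frac{42}{-587} = \left(-4632\right) \frac{31}{15} + 42 \left(- \frac{1}{587}\right) = - \frac{47864}{5} - \frac{42}{587} = - \frac{28096378}{2935}$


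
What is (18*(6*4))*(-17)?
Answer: -7344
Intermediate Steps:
(18*(6*4))*(-17) = (18*24)*(-17) = 432*(-17) = -7344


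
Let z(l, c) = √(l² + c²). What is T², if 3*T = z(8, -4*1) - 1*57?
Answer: 3329/9 - 152*√5/3 ≈ 256.59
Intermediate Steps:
z(l, c) = √(c² + l²)
T = -19 + 4*√5/3 (T = (√((-4*1)² + 8²) - 1*57)/3 = (√((-4)² + 64) - 57)/3 = (√(16 + 64) - 57)/3 = (√80 - 57)/3 = (4*√5 - 57)/3 = (-57 + 4*√5)/3 = -19 + 4*√5/3 ≈ -16.019)
T² = (-19 + 4*√5/3)²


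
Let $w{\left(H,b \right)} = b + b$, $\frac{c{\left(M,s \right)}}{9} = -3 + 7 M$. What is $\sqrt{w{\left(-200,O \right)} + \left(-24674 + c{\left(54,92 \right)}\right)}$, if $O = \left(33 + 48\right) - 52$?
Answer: $i \sqrt{21241} \approx 145.74 i$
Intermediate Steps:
$c{\left(M,s \right)} = -27 + 63 M$ ($c{\left(M,s \right)} = 9 \left(-3 + 7 M\right) = -27 + 63 M$)
$O = 29$ ($O = 81 - 52 = 29$)
$w{\left(H,b \right)} = 2 b$
$\sqrt{w{\left(-200,O \right)} + \left(-24674 + c{\left(54,92 \right)}\right)} = \sqrt{2 \cdot 29 + \left(-24674 + \left(-27 + 63 \cdot 54\right)\right)} = \sqrt{58 + \left(-24674 + \left(-27 + 3402\right)\right)} = \sqrt{58 + \left(-24674 + 3375\right)} = \sqrt{58 - 21299} = \sqrt{-21241} = i \sqrt{21241}$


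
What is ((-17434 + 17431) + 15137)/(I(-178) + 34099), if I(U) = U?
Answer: 15134/33921 ≈ 0.44615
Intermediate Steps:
((-17434 + 17431) + 15137)/(I(-178) + 34099) = ((-17434 + 17431) + 15137)/(-178 + 34099) = (-3 + 15137)/33921 = 15134*(1/33921) = 15134/33921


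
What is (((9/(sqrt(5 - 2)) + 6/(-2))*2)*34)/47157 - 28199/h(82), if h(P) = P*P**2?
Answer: -480753105/8666953592 + 68*sqrt(3)/15719 ≈ -0.047977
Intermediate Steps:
h(P) = P**3
(((9/(sqrt(5 - 2)) + 6/(-2))*2)*34)/47157 - 28199/h(82) = (((9/(sqrt(5 - 2)) + 6/(-2))*2)*34)/47157 - 28199/(82**3) = (((9/(sqrt(3)) + 6*(-1/2))*2)*34)*(1/47157) - 28199/551368 = (((9*(sqrt(3)/3) - 3)*2)*34)*(1/47157) - 28199*1/551368 = (((3*sqrt(3) - 3)*2)*34)*(1/47157) - 28199/551368 = (((-3 + 3*sqrt(3))*2)*34)*(1/47157) - 28199/551368 = ((-6 + 6*sqrt(3))*34)*(1/47157) - 28199/551368 = (-204 + 204*sqrt(3))*(1/47157) - 28199/551368 = (-68/15719 + 68*sqrt(3)/15719) - 28199/551368 = -480753105/8666953592 + 68*sqrt(3)/15719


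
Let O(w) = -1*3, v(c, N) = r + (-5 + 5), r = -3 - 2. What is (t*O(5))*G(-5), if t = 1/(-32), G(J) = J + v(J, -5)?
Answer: -15/16 ≈ -0.93750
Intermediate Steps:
r = -5
v(c, N) = -5 (v(c, N) = -5 + (-5 + 5) = -5 + 0 = -5)
O(w) = -3
G(J) = -5 + J (G(J) = J - 5 = -5 + J)
t = -1/32 ≈ -0.031250
(t*O(5))*G(-5) = (-1/32*(-3))*(-5 - 5) = (3/32)*(-10) = -15/16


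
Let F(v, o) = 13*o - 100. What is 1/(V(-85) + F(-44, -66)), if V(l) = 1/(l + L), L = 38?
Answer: -47/45027 ≈ -0.0010438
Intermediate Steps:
F(v, o) = -100 + 13*o
V(l) = 1/(38 + l) (V(l) = 1/(l + 38) = 1/(38 + l))
1/(V(-85) + F(-44, -66)) = 1/(1/(38 - 85) + (-100 + 13*(-66))) = 1/(1/(-47) + (-100 - 858)) = 1/(-1/47 - 958) = 1/(-45027/47) = -47/45027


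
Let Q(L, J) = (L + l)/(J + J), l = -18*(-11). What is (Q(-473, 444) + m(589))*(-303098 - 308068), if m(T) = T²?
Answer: -848104522469/4 ≈ -2.1203e+11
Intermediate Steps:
l = 198
Q(L, J) = (198 + L)/(2*J) (Q(L, J) = (L + 198)/(J + J) = (198 + L)/((2*J)) = (198 + L)*(1/(2*J)) = (198 + L)/(2*J))
(Q(-473, 444) + m(589))*(-303098 - 308068) = ((½)*(198 - 473)/444 + 589²)*(-303098 - 308068) = ((½)*(1/444)*(-275) + 346921)*(-611166) = (-275/888 + 346921)*(-611166) = (308065573/888)*(-611166) = -848104522469/4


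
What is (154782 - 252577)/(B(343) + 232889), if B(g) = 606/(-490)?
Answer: -23959775/57057502 ≈ -0.41992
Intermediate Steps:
B(g) = -303/245 (B(g) = 606*(-1/490) = -303/245)
(154782 - 252577)/(B(343) + 232889) = (154782 - 252577)/(-303/245 + 232889) = -97795/57057502/245 = -97795*245/57057502 = -23959775/57057502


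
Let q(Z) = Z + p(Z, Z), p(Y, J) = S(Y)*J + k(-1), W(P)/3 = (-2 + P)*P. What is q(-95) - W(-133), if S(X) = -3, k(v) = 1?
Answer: -53674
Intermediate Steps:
W(P) = 3*P*(-2 + P) (W(P) = 3*((-2 + P)*P) = 3*(P*(-2 + P)) = 3*P*(-2 + P))
p(Y, J) = 1 - 3*J (p(Y, J) = -3*J + 1 = 1 - 3*J)
q(Z) = 1 - 2*Z (q(Z) = Z + (1 - 3*Z) = 1 - 2*Z)
q(-95) - W(-133) = (1 - 2*(-95)) - 3*(-133)*(-2 - 133) = (1 + 190) - 3*(-133)*(-135) = 191 - 1*53865 = 191 - 53865 = -53674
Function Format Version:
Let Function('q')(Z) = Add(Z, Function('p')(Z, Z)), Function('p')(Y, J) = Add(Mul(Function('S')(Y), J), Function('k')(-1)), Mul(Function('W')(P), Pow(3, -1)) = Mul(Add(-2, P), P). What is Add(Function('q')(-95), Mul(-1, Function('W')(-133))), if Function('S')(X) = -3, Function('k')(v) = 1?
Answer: -53674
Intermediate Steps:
Function('W')(P) = Mul(3, P, Add(-2, P)) (Function('W')(P) = Mul(3, Mul(Add(-2, P), P)) = Mul(3, Mul(P, Add(-2, P))) = Mul(3, P, Add(-2, P)))
Function('p')(Y, J) = Add(1, Mul(-3, J)) (Function('p')(Y, J) = Add(Mul(-3, J), 1) = Add(1, Mul(-3, J)))
Function('q')(Z) = Add(1, Mul(-2, Z)) (Function('q')(Z) = Add(Z, Add(1, Mul(-3, Z))) = Add(1, Mul(-2, Z)))
Add(Function('q')(-95), Mul(-1, Function('W')(-133))) = Add(Add(1, Mul(-2, -95)), Mul(-1, Mul(3, -133, Add(-2, -133)))) = Add(Add(1, 190), Mul(-1, Mul(3, -133, -135))) = Add(191, Mul(-1, 53865)) = Add(191, -53865) = -53674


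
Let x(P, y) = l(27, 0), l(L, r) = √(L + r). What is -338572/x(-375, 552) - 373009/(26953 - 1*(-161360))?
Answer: -373009/188313 - 338572*√3/9 ≈ -65160.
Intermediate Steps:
x(P, y) = 3*√3 (x(P, y) = √(27 + 0) = √27 = 3*√3)
-338572/x(-375, 552) - 373009/(26953 - 1*(-161360)) = -338572*√3/9 - 373009/(26953 - 1*(-161360)) = -338572*√3/9 - 373009/(26953 + 161360) = -338572*√3/9 - 373009/188313 = -373009/188313 - 338572*√3/9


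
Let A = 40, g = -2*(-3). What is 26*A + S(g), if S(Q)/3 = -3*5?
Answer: 995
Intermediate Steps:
g = 6
S(Q) = -45 (S(Q) = 3*(-3*5) = 3*(-15) = -45)
26*A + S(g) = 26*40 - 45 = 1040 - 45 = 995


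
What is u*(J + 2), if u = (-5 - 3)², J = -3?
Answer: -64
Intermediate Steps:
u = 64 (u = (-8)² = 64)
u*(J + 2) = 64*(-3 + 2) = 64*(-1) = -64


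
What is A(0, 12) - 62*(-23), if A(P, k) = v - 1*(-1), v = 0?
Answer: 1427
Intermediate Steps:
A(P, k) = 1 (A(P, k) = 0 - 1*(-1) = 0 + 1 = 1)
A(0, 12) - 62*(-23) = 1 - 62*(-23) = 1 + 1426 = 1427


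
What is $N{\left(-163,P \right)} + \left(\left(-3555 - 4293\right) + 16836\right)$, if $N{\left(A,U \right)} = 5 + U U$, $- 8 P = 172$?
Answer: $\frac{37821}{4} \approx 9455.3$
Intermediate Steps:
$P = - \frac{43}{2}$ ($P = \left(- \frac{1}{8}\right) 172 = - \frac{43}{2} \approx -21.5$)
$N{\left(A,U \right)} = 5 + U^{2}$
$N{\left(-163,P \right)} + \left(\left(-3555 - 4293\right) + 16836\right) = \left(5 + \left(- \frac{43}{2}\right)^{2}\right) + \left(\left(-3555 - 4293\right) + 16836\right) = \left(5 + \frac{1849}{4}\right) + \left(-7848 + 16836\right) = \frac{1869}{4} + 8988 = \frac{37821}{4}$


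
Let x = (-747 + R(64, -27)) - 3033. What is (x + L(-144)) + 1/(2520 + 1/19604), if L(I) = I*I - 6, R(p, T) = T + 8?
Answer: 836426653015/49402081 ≈ 16931.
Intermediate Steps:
R(p, T) = 8 + T
x = -3799 (x = (-747 + (8 - 27)) - 3033 = (-747 - 19) - 3033 = -766 - 3033 = -3799)
L(I) = -6 + I² (L(I) = I² - 6 = -6 + I²)
(x + L(-144)) + 1/(2520 + 1/19604) = (-3799 + (-6 + (-144)²)) + 1/(2520 + 1/19604) = (-3799 + (-6 + 20736)) + 1/(2520 + 1/19604) = (-3799 + 20730) + 1/(49402081/19604) = 16931 + 19604/49402081 = 836426653015/49402081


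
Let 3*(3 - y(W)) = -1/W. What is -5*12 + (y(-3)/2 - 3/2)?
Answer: -1081/18 ≈ -60.056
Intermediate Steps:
y(W) = 3 + 1/(3*W) (y(W) = 3 - (-1)/(3*W) = 3 + 1/(3*W))
-5*12 + (y(-3)/2 - 3/2) = -5*12 + ((3 + (⅓)/(-3))/2 - 3/2) = -60 + ((3 + (⅓)*(-⅓))*(½) - 3*½) = -60 + ((3 - ⅑)*(½) - 3/2) = -60 + ((26/9)*(½) - 3/2) = -60 + (13/9 - 3/2) = -60 - 1/18 = -1081/18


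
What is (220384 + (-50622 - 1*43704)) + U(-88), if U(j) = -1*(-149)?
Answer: 126207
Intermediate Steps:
U(j) = 149
(220384 + (-50622 - 1*43704)) + U(-88) = (220384 + (-50622 - 1*43704)) + 149 = (220384 + (-50622 - 43704)) + 149 = (220384 - 94326) + 149 = 126058 + 149 = 126207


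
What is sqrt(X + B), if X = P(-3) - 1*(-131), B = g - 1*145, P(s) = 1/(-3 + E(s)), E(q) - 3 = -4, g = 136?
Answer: sqrt(487)/2 ≈ 11.034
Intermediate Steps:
E(q) = -1 (E(q) = 3 - 4 = -1)
P(s) = -1/4 (P(s) = 1/(-3 - 1) = 1/(-4) = -1/4)
B = -9 (B = 136 - 1*145 = 136 - 145 = -9)
X = 523/4 (X = -1/4 - 1*(-131) = -1/4 + 131 = 523/4 ≈ 130.75)
sqrt(X + B) = sqrt(523/4 - 9) = sqrt(487/4) = sqrt(487)/2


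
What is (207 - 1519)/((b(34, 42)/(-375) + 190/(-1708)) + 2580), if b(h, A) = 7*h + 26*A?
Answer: -84033600/165014711 ≈ -0.50925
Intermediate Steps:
(207 - 1519)/((b(34, 42)/(-375) + 190/(-1708)) + 2580) = (207 - 1519)/(((7*34 + 26*42)/(-375) + 190/(-1708)) + 2580) = -1312/(((238 + 1092)*(-1/375) + 190*(-1/1708)) + 2580) = -1312/((1330*(-1/375) - 95/854) + 2580) = -1312/((-266/75 - 95/854) + 2580) = -1312/(-234289/64050 + 2580) = -1312/165014711/64050 = -1312*64050/165014711 = -84033600/165014711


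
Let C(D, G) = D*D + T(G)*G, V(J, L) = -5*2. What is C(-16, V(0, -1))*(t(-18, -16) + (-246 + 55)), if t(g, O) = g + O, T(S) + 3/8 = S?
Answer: -323775/4 ≈ -80944.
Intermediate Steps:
V(J, L) = -10
T(S) = -3/8 + S
C(D, G) = D**2 + G*(-3/8 + G) (C(D, G) = D*D + (-3/8 + G)*G = D**2 + G*(-3/8 + G))
t(g, O) = O + g
C(-16, V(0, -1))*(t(-18, -16) + (-246 + 55)) = ((-16)**2 + (-10)**2 - 3/8*(-10))*((-16 - 18) + (-246 + 55)) = (256 + 100 + 15/4)*(-34 - 191) = (1439/4)*(-225) = -323775/4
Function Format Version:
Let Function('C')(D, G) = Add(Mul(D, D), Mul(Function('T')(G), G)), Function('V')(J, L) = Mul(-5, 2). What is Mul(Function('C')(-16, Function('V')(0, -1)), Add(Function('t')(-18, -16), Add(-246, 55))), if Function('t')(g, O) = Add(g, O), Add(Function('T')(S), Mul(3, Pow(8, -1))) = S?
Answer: Rational(-323775, 4) ≈ -80944.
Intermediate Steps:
Function('V')(J, L) = -10
Function('T')(S) = Add(Rational(-3, 8), S)
Function('C')(D, G) = Add(Pow(D, 2), Mul(G, Add(Rational(-3, 8), G))) (Function('C')(D, G) = Add(Mul(D, D), Mul(Add(Rational(-3, 8), G), G)) = Add(Pow(D, 2), Mul(G, Add(Rational(-3, 8), G))))
Function('t')(g, O) = Add(O, g)
Mul(Function('C')(-16, Function('V')(0, -1)), Add(Function('t')(-18, -16), Add(-246, 55))) = Mul(Add(Pow(-16, 2), Pow(-10, 2), Mul(Rational(-3, 8), -10)), Add(Add(-16, -18), Add(-246, 55))) = Mul(Add(256, 100, Rational(15, 4)), Add(-34, -191)) = Mul(Rational(1439, 4), -225) = Rational(-323775, 4)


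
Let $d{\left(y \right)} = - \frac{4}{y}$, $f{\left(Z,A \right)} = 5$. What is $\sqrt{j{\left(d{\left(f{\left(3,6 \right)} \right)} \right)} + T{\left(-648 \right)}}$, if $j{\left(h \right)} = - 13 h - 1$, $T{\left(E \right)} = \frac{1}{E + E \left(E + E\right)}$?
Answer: $\frac{\sqrt{817207678}}{9324} \approx 3.0659$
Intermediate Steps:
$T{\left(E \right)} = \frac{1}{E + 2 E^{2}}$ ($T{\left(E \right)} = \frac{1}{E + E 2 E} = \frac{1}{E + 2 E^{2}}$)
$j{\left(h \right)} = -1 - 13 h$
$\sqrt{j{\left(d{\left(f{\left(3,6 \right)} \right)} \right)} + T{\left(-648 \right)}} = \sqrt{\left(-1 - 13 \left(- \frac{4}{5}\right)\right) + \frac{1}{\left(-648\right) \left(1 + 2 \left(-648\right)\right)}} = \sqrt{\left(-1 - 13 \left(\left(-4\right) \frac{1}{5}\right)\right) - \frac{1}{648 \left(1 - 1296\right)}} = \sqrt{\left(-1 - - \frac{52}{5}\right) - \frac{1}{648 \left(-1295\right)}} = \sqrt{\left(-1 + \frac{52}{5}\right) - - \frac{1}{839160}} = \sqrt{\frac{47}{5} + \frac{1}{839160}} = \sqrt{\frac{1577621}{167832}} = \frac{\sqrt{817207678}}{9324}$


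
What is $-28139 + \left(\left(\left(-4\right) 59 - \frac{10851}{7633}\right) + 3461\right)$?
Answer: $- \frac{190179413}{7633} \approx -24915.0$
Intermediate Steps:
$-28139 + \left(\left(\left(-4\right) 59 - \frac{10851}{7633}\right) + 3461\right) = -28139 + \left(\left(-236 - \frac{10851}{7633}\right) + 3461\right) = -28139 + \left(- \frac{1812239}{7633} + 3461\right) = -28139 + \frac{24605574}{7633} = - \frac{190179413}{7633}$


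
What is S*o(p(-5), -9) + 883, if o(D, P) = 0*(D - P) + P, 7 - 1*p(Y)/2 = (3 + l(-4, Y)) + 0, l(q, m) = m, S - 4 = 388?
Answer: -2645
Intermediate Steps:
S = 392 (S = 4 + 388 = 392)
p(Y) = 8 - 2*Y (p(Y) = 14 - 2*((3 + Y) + 0) = 14 - 2*(3 + Y) = 14 + (-6 - 2*Y) = 8 - 2*Y)
o(D, P) = P (o(D, P) = 0 + P = P)
S*o(p(-5), -9) + 883 = 392*(-9) + 883 = -3528 + 883 = -2645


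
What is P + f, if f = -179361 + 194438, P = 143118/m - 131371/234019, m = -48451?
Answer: 170910022149250/11338454569 ≈ 15073.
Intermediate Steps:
P = -39857387563/11338454569 (P = 143118/(-48451) - 131371/234019 = 143118*(-1/48451) - 131371*1/234019 = -143118/48451 - 131371/234019 = -39857387563/11338454569 ≈ -3.5152)
f = 15077
P + f = -39857387563/11338454569 + 15077 = 170910022149250/11338454569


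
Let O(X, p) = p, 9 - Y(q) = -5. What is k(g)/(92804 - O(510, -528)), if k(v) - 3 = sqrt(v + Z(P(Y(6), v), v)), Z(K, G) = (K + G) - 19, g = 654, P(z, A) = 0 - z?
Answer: 3/93332 + 5*sqrt(51)/93332 ≈ 0.00041473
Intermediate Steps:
Y(q) = 14 (Y(q) = 9 - 1*(-5) = 9 + 5 = 14)
P(z, A) = -z
Z(K, G) = -19 + G + K (Z(K, G) = (G + K) - 19 = -19 + G + K)
k(v) = 3 + sqrt(-33 + 2*v) (k(v) = 3 + sqrt(v + (-19 + v - 1*14)) = 3 + sqrt(v + (-19 + v - 14)) = 3 + sqrt(v + (-33 + v)) = 3 + sqrt(-33 + 2*v))
k(g)/(92804 - O(510, -528)) = (3 + sqrt(-33 + 2*654))/(92804 - 1*(-528)) = (3 + sqrt(-33 + 1308))/(92804 + 528) = (3 + sqrt(1275))/93332 = (3 + 5*sqrt(51))*(1/93332) = 3/93332 + 5*sqrt(51)/93332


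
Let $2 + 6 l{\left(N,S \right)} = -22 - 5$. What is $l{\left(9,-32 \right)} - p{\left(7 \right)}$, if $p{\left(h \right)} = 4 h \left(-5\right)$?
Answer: $\frac{811}{6} \approx 135.17$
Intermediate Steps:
$l{\left(N,S \right)} = - \frac{29}{6}$ ($l{\left(N,S \right)} = - \frac{1}{3} + \frac{-22 - 5}{6} = - \frac{1}{3} + \frac{1}{6} \left(-27\right) = - \frac{1}{3} - \frac{9}{2} = - \frac{29}{6}$)
$p{\left(h \right)} = - 20 h$
$l{\left(9,-32 \right)} - p{\left(7 \right)} = - \frac{29}{6} - \left(-20\right) 7 = - \frac{29}{6} - -140 = - \frac{29}{6} + 140 = \frac{811}{6}$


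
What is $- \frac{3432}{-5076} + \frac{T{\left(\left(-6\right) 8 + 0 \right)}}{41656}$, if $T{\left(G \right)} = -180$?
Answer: $\frac{2959369}{4405122} \approx 0.6718$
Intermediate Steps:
$- \frac{3432}{-5076} + \frac{T{\left(\left(-6\right) 8 + 0 \right)}}{41656} = - \frac{3432}{-5076} - \frac{180}{41656} = \left(-3432\right) \left(- \frac{1}{5076}\right) - \frac{45}{10414} = \frac{286}{423} - \frac{45}{10414} = \frac{2959369}{4405122}$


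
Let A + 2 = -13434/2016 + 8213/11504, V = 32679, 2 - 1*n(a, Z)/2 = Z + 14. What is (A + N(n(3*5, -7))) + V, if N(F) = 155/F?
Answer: 493066153/15099 ≈ 32656.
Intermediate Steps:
n(a, Z) = -24 - 2*Z (n(a, Z) = 4 - 2*(Z + 14) = 4 - 2*(14 + Z) = 4 + (-28 - 2*Z) = -24 - 2*Z)
A = -240067/30198 (A = -2 + (-13434/2016 + 8213/11504) = -2 + (-13434*1/2016 + 8213*(1/11504)) = -2 + (-2239/336 + 8213/11504) = -2 - 179671/30198 = -240067/30198 ≈ -7.9498)
(A + N(n(3*5, -7))) + V = (-240067/30198 + 155/(-24 - 2*(-7))) + 32679 = (-240067/30198 + 155/(-24 + 14)) + 32679 = (-240067/30198 + 155/(-10)) + 32679 = (-240067/30198 + 155*(-⅒)) + 32679 = (-240067/30198 - 31/2) + 32679 = -354068/15099 + 32679 = 493066153/15099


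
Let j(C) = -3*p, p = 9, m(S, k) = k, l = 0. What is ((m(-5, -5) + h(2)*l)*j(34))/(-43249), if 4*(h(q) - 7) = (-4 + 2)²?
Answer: -135/43249 ≈ -0.0031215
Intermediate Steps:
j(C) = -27 (j(C) = -3*9 = -27)
h(q) = 8 (h(q) = 7 + (-4 + 2)²/4 = 7 + (¼)*(-2)² = 7 + (¼)*4 = 7 + 1 = 8)
((m(-5, -5) + h(2)*l)*j(34))/(-43249) = ((-5 + 8*0)*(-27))/(-43249) = ((-5 + 0)*(-27))*(-1/43249) = -5*(-27)*(-1/43249) = 135*(-1/43249) = -135/43249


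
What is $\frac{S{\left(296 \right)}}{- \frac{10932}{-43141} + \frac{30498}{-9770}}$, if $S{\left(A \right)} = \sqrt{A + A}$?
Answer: $- \frac{842975140 \sqrt{37}}{604454289} \approx -8.483$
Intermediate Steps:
$S{\left(A \right)} = \sqrt{2} \sqrt{A}$ ($S{\left(A \right)} = \sqrt{2 A} = \sqrt{2} \sqrt{A}$)
$\frac{S{\left(296 \right)}}{- \frac{10932}{-43141} + \frac{30498}{-9770}} = \frac{\sqrt{2} \sqrt{296}}{- \frac{10932}{-43141} + \frac{30498}{-9770}} = \frac{\sqrt{2} \cdot 2 \sqrt{74}}{\left(-10932\right) \left(- \frac{1}{43141}\right) + 30498 \left(- \frac{1}{9770}\right)} = \frac{4 \sqrt{37}}{\frac{10932}{43141} - \frac{15249}{4885}} = \frac{4 \sqrt{37}}{- \frac{604454289}{210743785}} = 4 \sqrt{37} \left(- \frac{210743785}{604454289}\right) = - \frac{842975140 \sqrt{37}}{604454289}$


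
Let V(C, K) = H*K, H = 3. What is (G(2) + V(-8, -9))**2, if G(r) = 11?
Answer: 256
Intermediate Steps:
V(C, K) = 3*K
(G(2) + V(-8, -9))**2 = (11 + 3*(-9))**2 = (11 - 27)**2 = (-16)**2 = 256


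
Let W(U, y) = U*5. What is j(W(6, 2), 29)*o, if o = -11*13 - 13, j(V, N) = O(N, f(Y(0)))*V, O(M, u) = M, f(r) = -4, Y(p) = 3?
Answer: -135720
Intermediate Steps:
W(U, y) = 5*U
j(V, N) = N*V
o = -156 (o = -143 - 13 = -156)
j(W(6, 2), 29)*o = (29*(5*6))*(-156) = (29*30)*(-156) = 870*(-156) = -135720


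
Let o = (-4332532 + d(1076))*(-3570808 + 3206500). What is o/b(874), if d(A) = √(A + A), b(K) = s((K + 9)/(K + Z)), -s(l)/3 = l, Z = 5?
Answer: -462464187881808/883 + 213484488*√538/883 ≈ -5.2374e+11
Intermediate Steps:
s(l) = -3*l
b(K) = -3*(9 + K)/(5 + K) (b(K) = -3*(K + 9)/(K + 5) = -3*(9 + K)/(5 + K))
d(A) = √2*√A (d(A) = √(2*A) = √2*√A)
o = 1578376067856 - 728616*√538 (o = (-4332532 + √2*√1076)*(-3570808 + 3206500) = (-4332532 + √2*(2*√269))*(-364308) = (-4332532 + 2*√538)*(-364308) = 1578376067856 - 728616*√538 ≈ 1.5784e+12)
o/b(874) = (1578376067856 - 728616*√538)/((3*(-9 - 1*874)/(5 + 874))) = (1578376067856 - 728616*√538)/((3*(-9 - 874)/879)) = (1578376067856 - 728616*√538)/((3*(1/879)*(-883))) = (1578376067856 - 728616*√538)/(-883/293) = (1578376067856 - 728616*√538)*(-293/883) = -462464187881808/883 + 213484488*√538/883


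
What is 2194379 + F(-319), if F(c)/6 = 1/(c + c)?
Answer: 700006898/319 ≈ 2.1944e+6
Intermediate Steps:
F(c) = 3/c (F(c) = 6/(c + c) = 6/((2*c)) = 6*(1/(2*c)) = 3/c)
2194379 + F(-319) = 2194379 + 3/(-319) = 2194379 + 3*(-1/319) = 2194379 - 3/319 = 700006898/319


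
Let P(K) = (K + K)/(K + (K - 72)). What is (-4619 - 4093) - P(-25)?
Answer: -531457/61 ≈ -8712.4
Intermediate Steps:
P(K) = 2*K/(-72 + 2*K) (P(K) = (2*K)/(K + (-72 + K)) = (2*K)/(-72 + 2*K) = 2*K/(-72 + 2*K))
(-4619 - 4093) - P(-25) = (-4619 - 4093) - (-25)/(-36 - 25) = -8712 - (-25)/(-61) = -8712 - (-25)*(-1)/61 = -8712 - 1*25/61 = -8712 - 25/61 = -531457/61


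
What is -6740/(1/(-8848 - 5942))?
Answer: 99684600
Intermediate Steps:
-6740/(1/(-8848 - 5942)) = -6740/(1/(-14790)) = -6740/(-1/14790) = -6740*(-14790) = 99684600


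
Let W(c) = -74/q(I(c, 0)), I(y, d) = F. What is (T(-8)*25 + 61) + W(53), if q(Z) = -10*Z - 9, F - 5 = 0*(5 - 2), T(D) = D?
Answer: -8127/59 ≈ -137.75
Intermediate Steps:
F = 5 (F = 5 + 0*(5 - 2) = 5 + 0*3 = 5 + 0 = 5)
I(y, d) = 5
q(Z) = -9 - 10*Z
W(c) = 74/59 (W(c) = -74/(-9 - 10*5) = -74/(-9 - 50) = -74/(-59) = -74*(-1/59) = 74/59)
(T(-8)*25 + 61) + W(53) = (-8*25 + 61) + 74/59 = (-200 + 61) + 74/59 = -139 + 74/59 = -8127/59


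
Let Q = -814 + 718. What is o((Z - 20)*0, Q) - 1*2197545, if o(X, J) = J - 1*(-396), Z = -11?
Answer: -2197245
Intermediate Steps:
Q = -96
o(X, J) = 396 + J (o(X, J) = J + 396 = 396 + J)
o((Z - 20)*0, Q) - 1*2197545 = (396 - 96) - 1*2197545 = 300 - 2197545 = -2197245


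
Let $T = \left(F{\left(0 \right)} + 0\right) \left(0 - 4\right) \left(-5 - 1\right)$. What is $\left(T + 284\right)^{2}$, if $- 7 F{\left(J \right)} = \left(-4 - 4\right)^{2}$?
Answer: $\frac{204304}{49} \approx 4169.5$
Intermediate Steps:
$F{\left(J \right)} = - \frac{64}{7}$ ($F{\left(J \right)} = - \frac{\left(-4 - 4\right)^{2}}{7} = - \frac{\left(-8\right)^{2}}{7} = \left(- \frac{1}{7}\right) 64 = - \frac{64}{7}$)
$T = - \frac{1536}{7}$ ($T = \left(- \frac{64}{7} + 0\right) \left(0 - 4\right) \left(-5 - 1\right) = - \frac{64 \left(\left(-4\right) \left(-6\right)\right)}{7} = \left(- \frac{64}{7}\right) 24 = - \frac{1536}{7} \approx -219.43$)
$\left(T + 284\right)^{2} = \left(- \frac{1536}{7} + 284\right)^{2} = \left(\frac{452}{7}\right)^{2} = \frac{204304}{49}$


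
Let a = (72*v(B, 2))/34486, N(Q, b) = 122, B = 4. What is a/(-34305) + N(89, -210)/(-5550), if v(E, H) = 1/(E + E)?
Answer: -4811040067/218862812550 ≈ -0.021982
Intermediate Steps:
v(E, H) = 1/(2*E)
a = 9/34486 (a = (72*((½)/4))/34486 = (72*((½)*(¼)))*(1/34486) = (72*(⅛))*(1/34486) = 9*(1/34486) = 9/34486 ≈ 0.00026098)
a/(-34305) + N(89, -210)/(-5550) = (9/34486)/(-34305) + 122/(-5550) = (9/34486)*(-1/34305) + 122*(-1/5550) = -3/394347410 - 61/2775 = -4811040067/218862812550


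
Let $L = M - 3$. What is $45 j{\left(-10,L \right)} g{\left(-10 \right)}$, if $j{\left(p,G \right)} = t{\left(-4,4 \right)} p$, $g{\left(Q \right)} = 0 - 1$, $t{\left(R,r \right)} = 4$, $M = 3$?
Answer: $1800$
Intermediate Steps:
$g{\left(Q \right)} = -1$
$L = 0$ ($L = 3 - 3 = 0$)
$j{\left(p,G \right)} = 4 p$
$45 j{\left(-10,L \right)} g{\left(-10 \right)} = 45 \cdot 4 \left(-10\right) \left(-1\right) = 45 \left(-40\right) \left(-1\right) = \left(-1800\right) \left(-1\right) = 1800$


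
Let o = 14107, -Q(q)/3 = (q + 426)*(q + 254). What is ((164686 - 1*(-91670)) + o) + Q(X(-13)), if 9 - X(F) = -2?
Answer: -76952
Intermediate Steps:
X(F) = 11 (X(F) = 9 - 1*(-2) = 9 + 2 = 11)
Q(q) = -3*(254 + q)*(426 + q) (Q(q) = -3*(q + 426)*(q + 254) = -3*(426 + q)*(254 + q) = -3*(254 + q)*(426 + q))
((164686 - 1*(-91670)) + o) + Q(X(-13)) = ((164686 - 1*(-91670)) + 14107) + (-324612 - 2040*11 - 3*11**2) = ((164686 + 91670) + 14107) + (-324612 - 22440 - 3*121) = (256356 + 14107) + (-324612 - 22440 - 363) = 270463 - 347415 = -76952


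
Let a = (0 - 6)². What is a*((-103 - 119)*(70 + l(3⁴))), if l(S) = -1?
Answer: -551448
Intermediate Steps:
a = 36 (a = (-6)² = 36)
a*((-103 - 119)*(70 + l(3⁴))) = 36*((-103 - 119)*(70 - 1)) = 36*(-222*69) = 36*(-15318) = -551448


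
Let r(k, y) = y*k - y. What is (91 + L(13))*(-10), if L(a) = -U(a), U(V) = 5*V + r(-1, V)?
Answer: -520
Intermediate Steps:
r(k, y) = -y + k*y (r(k, y) = k*y - y = -y + k*y)
U(V) = 3*V (U(V) = 5*V + V*(-1 - 1) = 5*V + V*(-2) = 5*V - 2*V = 3*V)
L(a) = -3*a
(91 + L(13))*(-10) = (91 - 3*13)*(-10) = (91 - 39)*(-10) = 52*(-10) = -520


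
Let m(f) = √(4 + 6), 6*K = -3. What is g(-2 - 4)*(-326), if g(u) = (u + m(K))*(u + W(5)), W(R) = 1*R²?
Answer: 37164 - 6194*√10 ≈ 17577.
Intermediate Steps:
W(R) = R²
K = -½ (K = (⅙)*(-3) = -½ ≈ -0.50000)
m(f) = √10
g(u) = (25 + u)*(u + √10) (g(u) = (u + √10)*(u + 5²) = (u + √10)*(u + 25) = (u + √10)*(25 + u) = (25 + u)*(u + √10))
g(-2 - 4)*(-326) = ((-2 - 4)² + 25*(-2 - 4) + 25*√10 + (-2 - 4)*√10)*(-326) = ((-6)² + 25*(-6) + 25*√10 - 6*√10)*(-326) = (36 - 150 + 25*√10 - 6*√10)*(-326) = (-114 + 19*√10)*(-326) = 37164 - 6194*√10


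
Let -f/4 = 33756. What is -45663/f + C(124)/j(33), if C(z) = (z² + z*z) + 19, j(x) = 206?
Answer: 694038347/4635824 ≈ 149.71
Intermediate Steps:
C(z) = 19 + 2*z² (C(z) = (z² + z²) + 19 = 2*z² + 19 = 19 + 2*z²)
f = -135024 (f = -4*33756 = -135024)
-45663/f + C(124)/j(33) = -45663/(-135024) + (19 + 2*124²)/206 = -45663*(-1/135024) + (19 + 2*15376)*(1/206) = 15221/45008 + (19 + 30752)*(1/206) = 15221/45008 + 30771*(1/206) = 15221/45008 + 30771/206 = 694038347/4635824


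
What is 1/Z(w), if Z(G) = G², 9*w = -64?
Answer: 81/4096 ≈ 0.019775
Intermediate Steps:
w = -64/9 (w = (⅑)*(-64) = -64/9 ≈ -7.1111)
1/Z(w) = 1/((-64/9)²) = 1/(4096/81) = 81/4096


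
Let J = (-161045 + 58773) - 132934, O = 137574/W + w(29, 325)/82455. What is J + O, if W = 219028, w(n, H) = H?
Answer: -424779806452217/1805995374 ≈ -2.3521e+5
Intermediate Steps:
O = 1141484827/1805995374 (O = 137574/219028 + 325/82455 = 137574*(1/219028) + 325*(1/82455) = 68787/109514 + 65/16491 = 1141484827/1805995374 ≈ 0.63205)
J = -235206 (J = -102272 - 132934 = -235206)
J + O = -235206 + 1141484827/1805995374 = -424779806452217/1805995374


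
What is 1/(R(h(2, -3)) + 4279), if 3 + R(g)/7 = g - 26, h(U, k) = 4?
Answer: 1/4104 ≈ 0.00024366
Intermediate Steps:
R(g) = -203 + 7*g (R(g) = -21 + 7*(g - 26) = -21 + 7*(-26 + g) = -21 + (-182 + 7*g) = -203 + 7*g)
1/(R(h(2, -3)) + 4279) = 1/((-203 + 7*4) + 4279) = 1/((-203 + 28) + 4279) = 1/(-175 + 4279) = 1/4104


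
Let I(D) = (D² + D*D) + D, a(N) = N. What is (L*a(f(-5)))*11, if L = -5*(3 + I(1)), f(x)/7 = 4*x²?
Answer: -231000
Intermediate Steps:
f(x) = 28*x² (f(x) = 7*(4*x²) = 28*x²)
I(D) = D + 2*D² (I(D) = (D² + D²) + D = 2*D² + D = D + 2*D²)
L = -30 (L = -5*(3 + 1*(1 + 2*1)) = -5*(3 + 1*(1 + 2)) = -5*(3 + 1*3) = -5*(3 + 3) = -5*6 = -30)
(L*a(f(-5)))*11 = -840*(-5)²*11 = -840*25*11 = -30*700*11 = -21000*11 = -231000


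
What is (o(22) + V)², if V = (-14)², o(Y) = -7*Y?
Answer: 1764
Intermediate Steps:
V = 196
(o(22) + V)² = (-7*22 + 196)² = (-154 + 196)² = 42² = 1764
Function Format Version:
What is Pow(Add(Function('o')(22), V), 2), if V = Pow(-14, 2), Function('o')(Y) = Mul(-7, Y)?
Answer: 1764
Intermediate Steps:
V = 196
Pow(Add(Function('o')(22), V), 2) = Pow(Add(Mul(-7, 22), 196), 2) = Pow(Add(-154, 196), 2) = Pow(42, 2) = 1764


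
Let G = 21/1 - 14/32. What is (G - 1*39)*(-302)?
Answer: 44545/8 ≈ 5568.1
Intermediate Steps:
G = 329/16 (G = 21*1 - 14*1/32 = 21 - 7/16 = 329/16 ≈ 20.563)
(G - 1*39)*(-302) = (329/16 - 1*39)*(-302) = (329/16 - 39)*(-302) = -295/16*(-302) = 44545/8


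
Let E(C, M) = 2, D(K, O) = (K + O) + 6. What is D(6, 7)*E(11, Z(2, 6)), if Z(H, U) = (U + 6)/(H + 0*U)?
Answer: 38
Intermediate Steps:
D(K, O) = 6 + K + O
Z(H, U) = (6 + U)/H (Z(H, U) = (6 + U)/(H + 0) = (6 + U)/H)
D(6, 7)*E(11, Z(2, 6)) = (6 + 6 + 7)*2 = 19*2 = 38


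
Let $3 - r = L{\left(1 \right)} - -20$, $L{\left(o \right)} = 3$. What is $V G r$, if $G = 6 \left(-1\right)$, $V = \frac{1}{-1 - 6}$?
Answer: $- \frac{120}{7} \approx -17.143$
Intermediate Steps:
$V = - \frac{1}{7}$ ($V = \frac{1}{-7} = - \frac{1}{7} \approx -0.14286$)
$G = -6$
$r = -20$ ($r = 3 - \left(3 - -20\right) = 3 - \left(3 + 20\right) = 3 - 23 = -20$)
$V G r = \left(- \frac{1}{7}\right) \left(-6\right) \left(-20\right) = \frac{6}{7} \left(-20\right) = - \frac{120}{7}$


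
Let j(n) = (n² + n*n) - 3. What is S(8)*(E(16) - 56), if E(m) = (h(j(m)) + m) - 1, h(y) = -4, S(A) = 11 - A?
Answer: -135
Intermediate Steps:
j(n) = -3 + 2*n² (j(n) = (n² + n²) - 3 = 2*n² - 3 = -3 + 2*n²)
E(m) = -5 + m (E(m) = (-4 + m) - 1 = -5 + m)
S(8)*(E(16) - 56) = (11 - 1*8)*((-5 + 16) - 56) = (11 - 8)*(11 - 56) = 3*(-45) = -135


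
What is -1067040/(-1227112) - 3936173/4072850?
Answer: -60528907297/624730388650 ≈ -0.096888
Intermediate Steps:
-1067040/(-1227112) - 3936173/4072850 = -1067040*(-1/1227112) - 3936173*1/4072850 = 133380/153389 - 3936173/4072850 = -60528907297/624730388650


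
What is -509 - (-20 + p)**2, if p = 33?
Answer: -678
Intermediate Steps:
-509 - (-20 + p)**2 = -509 - (-20 + 33)**2 = -509 - 1*13**2 = -509 - 1*169 = -509 - 169 = -678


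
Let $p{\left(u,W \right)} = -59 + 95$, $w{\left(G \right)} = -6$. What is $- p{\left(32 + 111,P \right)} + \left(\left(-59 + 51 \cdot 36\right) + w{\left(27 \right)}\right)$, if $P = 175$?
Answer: $1735$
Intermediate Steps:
$p{\left(u,W \right)} = 36$
$- p{\left(32 + 111,P \right)} + \left(\left(-59 + 51 \cdot 36\right) + w{\left(27 \right)}\right) = \left(-1\right) 36 + \left(\left(-59 + 51 \cdot 36\right) - 6\right) = -36 + \left(\left(-59 + 1836\right) - 6\right) = -36 + \left(1777 - 6\right) = -36 + 1771 = 1735$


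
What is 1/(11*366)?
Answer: 1/4026 ≈ 0.00024839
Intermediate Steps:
1/(11*366) = 1/4026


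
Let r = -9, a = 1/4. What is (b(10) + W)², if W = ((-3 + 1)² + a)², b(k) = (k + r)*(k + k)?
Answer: 370881/256 ≈ 1448.8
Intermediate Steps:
a = ¼ ≈ 0.25000
b(k) = 2*k*(-9 + k) (b(k) = (k - 9)*(k + k) = (-9 + k)*(2*k) = 2*k*(-9 + k))
W = 289/16 (W = ((-3 + 1)² + ¼)² = ((-2)² + ¼)² = (4 + ¼)² = (17/4)² = 289/16 ≈ 18.063)
(b(10) + W)² = (2*10*(-9 + 10) + 289/16)² = (2*10*1 + 289/16)² = (20 + 289/16)² = (609/16)² = 370881/256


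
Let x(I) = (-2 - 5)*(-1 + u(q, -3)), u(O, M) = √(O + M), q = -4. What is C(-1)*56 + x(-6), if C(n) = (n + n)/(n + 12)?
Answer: -35/11 - 7*I*√7 ≈ -3.1818 - 18.52*I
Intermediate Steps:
C(n) = 2*n/(12 + n) (C(n) = (2*n)/(12 + n) = 2*n/(12 + n))
u(O, M) = √(M + O)
x(I) = 7 - 7*I*√7 (x(I) = (-2 - 5)*(-1 + √(-3 - 4)) = -7*(-1 + √(-7)) = -7*(-1 + I*√7) = 7 - 7*I*√7)
C(-1)*56 + x(-6) = (2*(-1)/(12 - 1))*56 + (7 - 7*I*√7) = (2*(-1)/11)*56 + (7 - 7*I*√7) = (2*(-1)*(1/11))*56 + (7 - 7*I*√7) = -2/11*56 + (7 - 7*I*√7) = -112/11 + (7 - 7*I*√7) = -35/11 - 7*I*√7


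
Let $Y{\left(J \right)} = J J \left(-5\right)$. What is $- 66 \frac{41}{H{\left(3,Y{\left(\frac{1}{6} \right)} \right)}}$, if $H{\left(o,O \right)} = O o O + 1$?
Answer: $- \frac{1168992}{457} \approx -2558.0$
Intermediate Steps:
$Y{\left(J \right)} = - 5 J^{2}$ ($Y{\left(J \right)} = J^{2} \left(-5\right) = - 5 J^{2}$)
$H{\left(o,O \right)} = 1 + o O^{2}$ ($H{\left(o,O \right)} = o O^{2} + 1 = 1 + o O^{2}$)
$- 66 \frac{41}{H{\left(3,Y{\left(\frac{1}{6} \right)} \right)}} = - 66 \frac{41}{1 + 3 \left(- 5 \left(\frac{1}{6}\right)^{2}\right)^{2}} = - 66 \frac{41}{1 + 3 \left(- \frac{5}{36}\right)^{2}} = - 66 \frac{41}{1 + 3 \cdot \frac{25}{1296}} = - 66 \frac{41}{1 + \frac{25}{432}} = - 66 \frac{41}{\frac{457}{432}} = - 66 \cdot 41 \cdot \frac{432}{457} = \left(-66\right) \frac{17712}{457} = - \frac{1168992}{457}$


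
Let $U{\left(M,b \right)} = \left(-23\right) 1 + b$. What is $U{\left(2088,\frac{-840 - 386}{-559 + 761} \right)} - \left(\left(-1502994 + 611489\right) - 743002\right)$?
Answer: $\frac{165082271}{101} \approx 1.6345 \cdot 10^{6}$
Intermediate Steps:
$U{\left(M,b \right)} = -23 + b$
$U{\left(2088,\frac{-840 - 386}{-559 + 761} \right)} - \left(\left(-1502994 + 611489\right) - 743002\right) = \left(-23 + \frac{-840 - 386}{-559 + 761}\right) - \left(\left(-1502994 + 611489\right) - 743002\right) = \left(-23 - \frac{1226}{202}\right) - \left(-891505 - 743002\right) = \left(-23 - \frac{613}{101}\right) - -1634507 = \left(-23 - \frac{613}{101}\right) + 1634507 = - \frac{2936}{101} + 1634507 = \frac{165082271}{101}$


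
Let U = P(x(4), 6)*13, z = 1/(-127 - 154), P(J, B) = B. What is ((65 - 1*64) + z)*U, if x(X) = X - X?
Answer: 21840/281 ≈ 77.722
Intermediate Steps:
x(X) = 0
z = -1/281 (z = 1/(-281) = -1/281 ≈ -0.0035587)
U = 78 (U = 6*13 = 78)
((65 - 1*64) + z)*U = ((65 - 1*64) - 1/281)*78 = ((65 - 64) - 1/281)*78 = (1 - 1/281)*78 = (280/281)*78 = 21840/281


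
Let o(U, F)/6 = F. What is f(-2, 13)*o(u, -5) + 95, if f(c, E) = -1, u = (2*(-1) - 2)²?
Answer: 125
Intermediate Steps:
u = 16 (u = (-2 - 2)² = (-4)² = 16)
o(U, F) = 6*F
f(-2, 13)*o(u, -5) + 95 = -6*(-5) + 95 = -1*(-30) + 95 = 30 + 95 = 125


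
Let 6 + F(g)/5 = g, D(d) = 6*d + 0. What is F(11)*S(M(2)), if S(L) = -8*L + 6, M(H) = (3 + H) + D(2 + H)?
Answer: -5650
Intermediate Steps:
D(d) = 6*d
F(g) = -30 + 5*g
M(H) = 15 + 7*H (M(H) = (3 + H) + 6*(2 + H) = (3 + H) + (12 + 6*H) = 15 + 7*H)
S(L) = 6 - 8*L
F(11)*S(M(2)) = (-30 + 5*11)*(6 - 8*(15 + 7*2)) = (-30 + 55)*(6 - 8*(15 + 14)) = 25*(6 - 8*29) = 25*(6 - 232) = 25*(-226) = -5650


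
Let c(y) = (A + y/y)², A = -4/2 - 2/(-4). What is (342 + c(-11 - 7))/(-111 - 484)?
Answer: -1369/2380 ≈ -0.57521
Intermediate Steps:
A = -3/2 (A = -4*½ - 2*(-¼) = -2 + ½ = -3/2 ≈ -1.5000)
c(y) = ¼ (c(y) = (-3/2 + y/y)² = (-3/2 + 1)² = (-½)² = ¼)
(342 + c(-11 - 7))/(-111 - 484) = (342 + ¼)/(-111 - 484) = (1369/4)/(-595) = (1369/4)*(-1/595) = -1369/2380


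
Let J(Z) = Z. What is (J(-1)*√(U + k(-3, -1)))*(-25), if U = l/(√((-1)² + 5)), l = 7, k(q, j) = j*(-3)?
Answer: 25*√(108 + 42*√6)/6 ≈ 60.507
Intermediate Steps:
k(q, j) = -3*j
U = 7*√6/6 (U = 7/(√((-1)² + 5)) = 7/(√(1 + 5)) = 7/(√6) = 7*(√6/6) = 7*√6/6 ≈ 2.8577)
(J(-1)*√(U + k(-3, -1)))*(-25) = -√(7*√6/6 - 3*(-1))*(-25) = -√(7*√6/6 + 3)*(-25) = -√(3 + 7*√6/6)*(-25) = 25*√(3 + 7*√6/6)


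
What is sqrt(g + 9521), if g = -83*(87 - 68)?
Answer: 2*sqrt(1986) ≈ 89.129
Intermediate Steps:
g = -1577 (g = -83*19 = -1577)
sqrt(g + 9521) = sqrt(-1577 + 9521) = sqrt(7944) = 2*sqrt(1986)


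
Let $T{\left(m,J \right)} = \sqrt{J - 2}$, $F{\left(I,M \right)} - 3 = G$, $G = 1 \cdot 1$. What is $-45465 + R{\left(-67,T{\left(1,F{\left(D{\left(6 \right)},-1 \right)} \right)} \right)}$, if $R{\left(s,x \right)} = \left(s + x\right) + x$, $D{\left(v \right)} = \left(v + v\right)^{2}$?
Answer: $-45532 + 2 \sqrt{2} \approx -45529.0$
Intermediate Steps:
$D{\left(v \right)} = 4 v^{2}$ ($D{\left(v \right)} = \left(2 v\right)^{2} = 4 v^{2}$)
$G = 1$
$F{\left(I,M \right)} = 4$ ($F{\left(I,M \right)} = 3 + 1 = 4$)
$T{\left(m,J \right)} = \sqrt{-2 + J}$
$R{\left(s,x \right)} = s + 2 x$
$-45465 + R{\left(-67,T{\left(1,F{\left(D{\left(6 \right)},-1 \right)} \right)} \right)} = -45465 - \left(67 - 2 \sqrt{-2 + 4}\right) = -45465 - \left(67 - 2 \sqrt{2}\right) = -45532 + 2 \sqrt{2}$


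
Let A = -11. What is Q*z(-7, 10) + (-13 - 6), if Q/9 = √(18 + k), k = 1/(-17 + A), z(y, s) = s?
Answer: -19 + 45*√3521/7 ≈ 362.46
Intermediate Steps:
k = -1/28 (k = 1/(-17 - 11) = 1/(-28) = -1/28 ≈ -0.035714)
Q = 9*√3521/14 (Q = 9*√(18 - 1/28) = 9*√(503/28) = 9*(√3521/14) = 9*√3521/14 ≈ 38.146)
Q*z(-7, 10) + (-13 - 6) = (9*√3521/14)*10 + (-13 - 6) = 45*√3521/7 - 19 = -19 + 45*√3521/7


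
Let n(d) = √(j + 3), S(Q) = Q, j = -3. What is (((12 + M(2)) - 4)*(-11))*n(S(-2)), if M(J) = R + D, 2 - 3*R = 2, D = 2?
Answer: 0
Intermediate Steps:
R = 0 (R = ⅔ - ⅓*2 = ⅔ - ⅔ = 0)
n(d) = 0 (n(d) = √(-3 + 3) = √0 = 0)
M(J) = 2 (M(J) = 0 + 2 = 2)
(((12 + M(2)) - 4)*(-11))*n(S(-2)) = (((12 + 2) - 4)*(-11))*0 = ((14 - 4)*(-11))*0 = (10*(-11))*0 = -110*0 = 0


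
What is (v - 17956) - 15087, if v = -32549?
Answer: -65592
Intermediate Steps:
(v - 17956) - 15087 = (-32549 - 17956) - 15087 = -50505 - 15087 = -65592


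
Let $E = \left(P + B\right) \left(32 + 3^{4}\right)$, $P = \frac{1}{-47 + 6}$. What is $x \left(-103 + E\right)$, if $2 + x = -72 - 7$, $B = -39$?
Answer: $\frac{14986863}{41} \approx 3.6553 \cdot 10^{5}$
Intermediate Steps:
$x = -81$ ($x = -2 - 79 = -81$)
$P = - \frac{1}{41}$ ($P = \frac{1}{-41} = - \frac{1}{41} \approx -0.02439$)
$E = - \frac{180800}{41}$ ($E = \left(- \frac{1}{41} - 39\right) \left(32 + 3^{4}\right) = - \frac{1600 \left(32 + 81\right)}{41} = \left(- \frac{1600}{41}\right) 113 = - \frac{180800}{41} \approx -4409.8$)
$x \left(-103 + E\right) = - 81 \left(-103 - \frac{180800}{41}\right) = \left(-81\right) \left(- \frac{185023}{41}\right) = \frac{14986863}{41}$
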